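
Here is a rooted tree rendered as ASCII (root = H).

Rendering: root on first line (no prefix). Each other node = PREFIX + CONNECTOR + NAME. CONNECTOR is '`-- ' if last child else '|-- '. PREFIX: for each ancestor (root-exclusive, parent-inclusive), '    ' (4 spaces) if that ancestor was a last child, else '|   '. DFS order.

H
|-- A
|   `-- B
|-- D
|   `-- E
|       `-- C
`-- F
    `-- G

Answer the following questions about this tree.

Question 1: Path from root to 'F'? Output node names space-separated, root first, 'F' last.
Answer: H F

Derivation:
Walk down from root: H -> F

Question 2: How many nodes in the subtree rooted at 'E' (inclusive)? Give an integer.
Answer: 2

Derivation:
Subtree rooted at E contains: C, E
Count = 2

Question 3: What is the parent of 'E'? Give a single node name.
Scan adjacency: E appears as child of D

Answer: D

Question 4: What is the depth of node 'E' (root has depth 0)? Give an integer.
Answer: 2

Derivation:
Path from root to E: H -> D -> E
Depth = number of edges = 2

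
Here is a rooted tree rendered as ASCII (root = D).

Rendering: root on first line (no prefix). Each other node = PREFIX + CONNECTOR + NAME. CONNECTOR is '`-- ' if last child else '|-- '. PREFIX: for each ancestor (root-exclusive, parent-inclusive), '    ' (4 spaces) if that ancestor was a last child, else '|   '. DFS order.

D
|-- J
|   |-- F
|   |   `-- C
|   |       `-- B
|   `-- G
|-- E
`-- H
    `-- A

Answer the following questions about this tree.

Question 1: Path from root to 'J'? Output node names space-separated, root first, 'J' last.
Walk down from root: D -> J

Answer: D J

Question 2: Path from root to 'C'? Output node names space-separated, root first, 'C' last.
Answer: D J F C

Derivation:
Walk down from root: D -> J -> F -> C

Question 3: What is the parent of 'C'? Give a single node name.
Scan adjacency: C appears as child of F

Answer: F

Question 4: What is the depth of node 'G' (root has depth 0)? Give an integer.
Path from root to G: D -> J -> G
Depth = number of edges = 2

Answer: 2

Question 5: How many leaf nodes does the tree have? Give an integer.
Leaves (nodes with no children): A, B, E, G

Answer: 4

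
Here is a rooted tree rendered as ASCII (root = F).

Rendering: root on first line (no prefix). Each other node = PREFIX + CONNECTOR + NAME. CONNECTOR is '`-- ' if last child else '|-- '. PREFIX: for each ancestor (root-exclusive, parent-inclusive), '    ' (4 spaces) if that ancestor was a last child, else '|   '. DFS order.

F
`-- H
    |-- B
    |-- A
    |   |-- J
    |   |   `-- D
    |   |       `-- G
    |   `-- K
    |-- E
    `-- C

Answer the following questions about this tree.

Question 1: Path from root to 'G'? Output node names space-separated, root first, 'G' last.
Walk down from root: F -> H -> A -> J -> D -> G

Answer: F H A J D G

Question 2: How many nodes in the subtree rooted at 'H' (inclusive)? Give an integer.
Answer: 9

Derivation:
Subtree rooted at H contains: A, B, C, D, E, G, H, J, K
Count = 9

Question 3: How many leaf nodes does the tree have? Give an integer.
Answer: 5

Derivation:
Leaves (nodes with no children): B, C, E, G, K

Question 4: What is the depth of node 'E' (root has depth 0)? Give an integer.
Path from root to E: F -> H -> E
Depth = number of edges = 2

Answer: 2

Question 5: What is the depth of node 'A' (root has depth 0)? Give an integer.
Path from root to A: F -> H -> A
Depth = number of edges = 2

Answer: 2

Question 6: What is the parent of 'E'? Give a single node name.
Answer: H

Derivation:
Scan adjacency: E appears as child of H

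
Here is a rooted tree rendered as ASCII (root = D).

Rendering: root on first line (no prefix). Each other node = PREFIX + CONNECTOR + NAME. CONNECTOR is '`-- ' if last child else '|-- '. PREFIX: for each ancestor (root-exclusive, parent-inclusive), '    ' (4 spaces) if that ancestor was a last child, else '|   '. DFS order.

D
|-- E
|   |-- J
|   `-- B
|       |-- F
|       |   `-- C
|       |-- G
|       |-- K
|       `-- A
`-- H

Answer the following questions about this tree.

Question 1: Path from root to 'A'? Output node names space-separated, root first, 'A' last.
Answer: D E B A

Derivation:
Walk down from root: D -> E -> B -> A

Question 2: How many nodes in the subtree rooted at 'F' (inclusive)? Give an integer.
Subtree rooted at F contains: C, F
Count = 2

Answer: 2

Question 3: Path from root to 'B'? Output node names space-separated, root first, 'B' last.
Answer: D E B

Derivation:
Walk down from root: D -> E -> B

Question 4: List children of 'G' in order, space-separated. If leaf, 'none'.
Node G's children (from adjacency): (leaf)

Answer: none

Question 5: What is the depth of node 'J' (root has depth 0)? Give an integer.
Path from root to J: D -> E -> J
Depth = number of edges = 2

Answer: 2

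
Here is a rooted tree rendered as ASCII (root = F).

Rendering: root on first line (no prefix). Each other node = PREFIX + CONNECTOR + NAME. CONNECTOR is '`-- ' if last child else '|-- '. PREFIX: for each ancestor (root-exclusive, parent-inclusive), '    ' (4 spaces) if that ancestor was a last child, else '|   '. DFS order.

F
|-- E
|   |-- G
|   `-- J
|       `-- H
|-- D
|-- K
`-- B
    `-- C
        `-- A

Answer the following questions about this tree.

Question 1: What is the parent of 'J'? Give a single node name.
Scan adjacency: J appears as child of E

Answer: E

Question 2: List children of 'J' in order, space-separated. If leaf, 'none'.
Answer: H

Derivation:
Node J's children (from adjacency): H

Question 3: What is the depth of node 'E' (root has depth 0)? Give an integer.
Path from root to E: F -> E
Depth = number of edges = 1

Answer: 1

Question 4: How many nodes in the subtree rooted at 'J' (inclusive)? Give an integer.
Answer: 2

Derivation:
Subtree rooted at J contains: H, J
Count = 2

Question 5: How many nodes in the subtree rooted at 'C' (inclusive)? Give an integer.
Subtree rooted at C contains: A, C
Count = 2

Answer: 2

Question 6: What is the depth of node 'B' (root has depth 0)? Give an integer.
Answer: 1

Derivation:
Path from root to B: F -> B
Depth = number of edges = 1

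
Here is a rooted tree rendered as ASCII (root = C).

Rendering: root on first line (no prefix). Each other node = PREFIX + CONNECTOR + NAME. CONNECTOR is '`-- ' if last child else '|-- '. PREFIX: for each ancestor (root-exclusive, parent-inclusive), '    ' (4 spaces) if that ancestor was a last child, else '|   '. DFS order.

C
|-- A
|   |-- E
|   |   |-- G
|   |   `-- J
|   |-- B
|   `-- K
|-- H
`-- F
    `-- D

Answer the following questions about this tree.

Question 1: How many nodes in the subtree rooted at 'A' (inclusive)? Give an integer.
Answer: 6

Derivation:
Subtree rooted at A contains: A, B, E, G, J, K
Count = 6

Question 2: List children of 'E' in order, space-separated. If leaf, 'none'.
Node E's children (from adjacency): G, J

Answer: G J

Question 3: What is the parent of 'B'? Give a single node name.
Scan adjacency: B appears as child of A

Answer: A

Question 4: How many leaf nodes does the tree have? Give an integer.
Leaves (nodes with no children): B, D, G, H, J, K

Answer: 6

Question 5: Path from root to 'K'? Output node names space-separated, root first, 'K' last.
Answer: C A K

Derivation:
Walk down from root: C -> A -> K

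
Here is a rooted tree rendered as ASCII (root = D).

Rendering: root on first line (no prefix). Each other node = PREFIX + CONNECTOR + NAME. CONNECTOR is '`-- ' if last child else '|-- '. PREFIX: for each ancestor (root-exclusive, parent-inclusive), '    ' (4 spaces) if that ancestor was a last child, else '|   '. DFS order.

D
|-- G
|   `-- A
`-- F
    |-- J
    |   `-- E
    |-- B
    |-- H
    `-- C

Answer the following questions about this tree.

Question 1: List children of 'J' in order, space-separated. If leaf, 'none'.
Answer: E

Derivation:
Node J's children (from adjacency): E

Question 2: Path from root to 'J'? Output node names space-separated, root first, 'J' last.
Walk down from root: D -> F -> J

Answer: D F J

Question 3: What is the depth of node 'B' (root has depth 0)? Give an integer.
Answer: 2

Derivation:
Path from root to B: D -> F -> B
Depth = number of edges = 2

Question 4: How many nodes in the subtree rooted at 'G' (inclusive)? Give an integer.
Subtree rooted at G contains: A, G
Count = 2

Answer: 2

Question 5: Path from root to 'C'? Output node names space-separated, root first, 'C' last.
Walk down from root: D -> F -> C

Answer: D F C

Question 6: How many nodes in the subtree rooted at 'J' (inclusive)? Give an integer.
Subtree rooted at J contains: E, J
Count = 2

Answer: 2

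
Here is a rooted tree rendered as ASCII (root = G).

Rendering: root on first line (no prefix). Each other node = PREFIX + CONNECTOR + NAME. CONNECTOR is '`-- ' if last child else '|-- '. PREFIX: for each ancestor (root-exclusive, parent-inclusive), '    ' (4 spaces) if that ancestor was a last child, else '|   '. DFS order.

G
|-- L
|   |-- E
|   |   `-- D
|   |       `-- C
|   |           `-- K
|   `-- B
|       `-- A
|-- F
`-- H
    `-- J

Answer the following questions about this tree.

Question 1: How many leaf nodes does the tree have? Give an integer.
Leaves (nodes with no children): A, F, J, K

Answer: 4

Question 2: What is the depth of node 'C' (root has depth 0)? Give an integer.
Path from root to C: G -> L -> E -> D -> C
Depth = number of edges = 4

Answer: 4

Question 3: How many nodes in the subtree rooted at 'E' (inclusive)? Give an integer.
Subtree rooted at E contains: C, D, E, K
Count = 4

Answer: 4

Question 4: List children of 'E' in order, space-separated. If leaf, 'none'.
Node E's children (from adjacency): D

Answer: D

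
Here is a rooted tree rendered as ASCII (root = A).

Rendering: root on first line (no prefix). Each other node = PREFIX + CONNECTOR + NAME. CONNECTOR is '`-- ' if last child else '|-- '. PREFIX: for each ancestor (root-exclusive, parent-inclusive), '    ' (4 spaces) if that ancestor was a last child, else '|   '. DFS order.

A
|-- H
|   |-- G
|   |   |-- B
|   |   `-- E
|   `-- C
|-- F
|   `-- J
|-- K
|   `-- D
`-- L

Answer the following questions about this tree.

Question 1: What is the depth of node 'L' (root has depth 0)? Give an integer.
Path from root to L: A -> L
Depth = number of edges = 1

Answer: 1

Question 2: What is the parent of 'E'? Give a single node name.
Answer: G

Derivation:
Scan adjacency: E appears as child of G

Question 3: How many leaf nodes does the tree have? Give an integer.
Leaves (nodes with no children): B, C, D, E, J, L

Answer: 6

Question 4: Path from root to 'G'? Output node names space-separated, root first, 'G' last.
Answer: A H G

Derivation:
Walk down from root: A -> H -> G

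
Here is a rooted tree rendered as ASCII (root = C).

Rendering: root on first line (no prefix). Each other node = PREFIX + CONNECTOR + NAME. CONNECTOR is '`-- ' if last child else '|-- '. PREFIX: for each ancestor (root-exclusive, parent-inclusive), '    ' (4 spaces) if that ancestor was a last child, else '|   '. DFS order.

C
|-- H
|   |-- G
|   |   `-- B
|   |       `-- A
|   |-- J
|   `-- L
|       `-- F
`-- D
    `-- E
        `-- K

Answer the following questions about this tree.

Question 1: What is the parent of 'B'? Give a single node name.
Scan adjacency: B appears as child of G

Answer: G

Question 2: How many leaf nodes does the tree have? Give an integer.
Leaves (nodes with no children): A, F, J, K

Answer: 4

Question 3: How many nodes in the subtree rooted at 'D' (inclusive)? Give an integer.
Subtree rooted at D contains: D, E, K
Count = 3

Answer: 3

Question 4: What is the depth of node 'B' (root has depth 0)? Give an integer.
Answer: 3

Derivation:
Path from root to B: C -> H -> G -> B
Depth = number of edges = 3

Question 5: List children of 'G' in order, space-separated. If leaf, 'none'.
Answer: B

Derivation:
Node G's children (from adjacency): B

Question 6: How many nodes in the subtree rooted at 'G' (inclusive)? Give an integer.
Subtree rooted at G contains: A, B, G
Count = 3

Answer: 3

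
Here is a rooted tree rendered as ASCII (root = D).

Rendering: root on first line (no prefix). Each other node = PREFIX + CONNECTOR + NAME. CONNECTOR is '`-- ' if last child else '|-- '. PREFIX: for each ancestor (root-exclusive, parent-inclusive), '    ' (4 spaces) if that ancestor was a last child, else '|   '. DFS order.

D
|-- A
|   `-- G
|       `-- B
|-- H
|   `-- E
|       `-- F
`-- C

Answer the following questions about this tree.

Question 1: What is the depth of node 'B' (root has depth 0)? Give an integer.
Path from root to B: D -> A -> G -> B
Depth = number of edges = 3

Answer: 3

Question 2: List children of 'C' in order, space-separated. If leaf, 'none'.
Answer: none

Derivation:
Node C's children (from adjacency): (leaf)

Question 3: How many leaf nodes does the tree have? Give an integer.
Answer: 3

Derivation:
Leaves (nodes with no children): B, C, F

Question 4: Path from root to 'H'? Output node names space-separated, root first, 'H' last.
Answer: D H

Derivation:
Walk down from root: D -> H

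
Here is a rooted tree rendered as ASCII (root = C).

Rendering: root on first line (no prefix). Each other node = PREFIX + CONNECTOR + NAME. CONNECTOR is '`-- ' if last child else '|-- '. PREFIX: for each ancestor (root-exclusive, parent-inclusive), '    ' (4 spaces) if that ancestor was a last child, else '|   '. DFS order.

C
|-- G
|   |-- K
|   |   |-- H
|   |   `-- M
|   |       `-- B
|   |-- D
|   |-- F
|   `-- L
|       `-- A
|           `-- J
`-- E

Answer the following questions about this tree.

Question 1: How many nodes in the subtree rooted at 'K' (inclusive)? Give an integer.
Subtree rooted at K contains: B, H, K, M
Count = 4

Answer: 4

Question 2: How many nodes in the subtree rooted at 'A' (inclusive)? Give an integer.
Subtree rooted at A contains: A, J
Count = 2

Answer: 2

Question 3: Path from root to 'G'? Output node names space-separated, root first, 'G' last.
Walk down from root: C -> G

Answer: C G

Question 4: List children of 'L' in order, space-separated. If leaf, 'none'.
Node L's children (from adjacency): A

Answer: A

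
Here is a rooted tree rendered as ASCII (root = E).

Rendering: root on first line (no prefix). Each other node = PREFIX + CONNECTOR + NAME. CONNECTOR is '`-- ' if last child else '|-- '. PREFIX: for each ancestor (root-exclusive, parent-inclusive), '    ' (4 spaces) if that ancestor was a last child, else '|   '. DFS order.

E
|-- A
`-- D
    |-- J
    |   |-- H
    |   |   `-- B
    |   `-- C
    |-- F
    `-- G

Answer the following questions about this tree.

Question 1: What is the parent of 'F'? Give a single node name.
Scan adjacency: F appears as child of D

Answer: D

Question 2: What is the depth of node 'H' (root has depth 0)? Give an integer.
Path from root to H: E -> D -> J -> H
Depth = number of edges = 3

Answer: 3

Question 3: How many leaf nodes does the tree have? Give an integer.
Leaves (nodes with no children): A, B, C, F, G

Answer: 5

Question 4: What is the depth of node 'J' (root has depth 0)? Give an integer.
Path from root to J: E -> D -> J
Depth = number of edges = 2

Answer: 2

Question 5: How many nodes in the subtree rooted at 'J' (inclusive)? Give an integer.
Answer: 4

Derivation:
Subtree rooted at J contains: B, C, H, J
Count = 4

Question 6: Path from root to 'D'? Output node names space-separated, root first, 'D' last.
Answer: E D

Derivation:
Walk down from root: E -> D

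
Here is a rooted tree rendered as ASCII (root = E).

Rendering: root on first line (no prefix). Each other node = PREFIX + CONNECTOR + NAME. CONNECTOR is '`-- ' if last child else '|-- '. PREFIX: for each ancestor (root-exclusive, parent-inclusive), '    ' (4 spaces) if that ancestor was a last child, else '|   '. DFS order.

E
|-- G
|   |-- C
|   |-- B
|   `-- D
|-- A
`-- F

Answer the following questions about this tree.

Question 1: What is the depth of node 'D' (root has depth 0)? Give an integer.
Answer: 2

Derivation:
Path from root to D: E -> G -> D
Depth = number of edges = 2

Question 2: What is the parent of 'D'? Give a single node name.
Answer: G

Derivation:
Scan adjacency: D appears as child of G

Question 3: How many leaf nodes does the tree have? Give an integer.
Leaves (nodes with no children): A, B, C, D, F

Answer: 5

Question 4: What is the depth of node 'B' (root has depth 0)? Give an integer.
Path from root to B: E -> G -> B
Depth = number of edges = 2

Answer: 2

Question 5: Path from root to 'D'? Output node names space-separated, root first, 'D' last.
Answer: E G D

Derivation:
Walk down from root: E -> G -> D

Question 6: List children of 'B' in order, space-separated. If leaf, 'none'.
Answer: none

Derivation:
Node B's children (from adjacency): (leaf)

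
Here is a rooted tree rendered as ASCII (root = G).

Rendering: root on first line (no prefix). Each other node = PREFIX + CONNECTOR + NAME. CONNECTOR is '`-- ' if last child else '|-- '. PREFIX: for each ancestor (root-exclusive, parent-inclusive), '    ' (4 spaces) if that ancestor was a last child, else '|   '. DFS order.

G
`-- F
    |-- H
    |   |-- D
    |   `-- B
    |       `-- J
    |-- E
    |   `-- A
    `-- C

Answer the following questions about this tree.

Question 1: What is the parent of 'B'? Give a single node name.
Scan adjacency: B appears as child of H

Answer: H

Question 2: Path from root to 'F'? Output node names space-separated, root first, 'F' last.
Answer: G F

Derivation:
Walk down from root: G -> F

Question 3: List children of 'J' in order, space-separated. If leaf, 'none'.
Answer: none

Derivation:
Node J's children (from adjacency): (leaf)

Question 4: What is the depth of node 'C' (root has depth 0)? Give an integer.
Path from root to C: G -> F -> C
Depth = number of edges = 2

Answer: 2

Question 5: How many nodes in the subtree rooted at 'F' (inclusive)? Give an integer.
Answer: 8

Derivation:
Subtree rooted at F contains: A, B, C, D, E, F, H, J
Count = 8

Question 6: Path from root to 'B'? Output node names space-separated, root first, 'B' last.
Walk down from root: G -> F -> H -> B

Answer: G F H B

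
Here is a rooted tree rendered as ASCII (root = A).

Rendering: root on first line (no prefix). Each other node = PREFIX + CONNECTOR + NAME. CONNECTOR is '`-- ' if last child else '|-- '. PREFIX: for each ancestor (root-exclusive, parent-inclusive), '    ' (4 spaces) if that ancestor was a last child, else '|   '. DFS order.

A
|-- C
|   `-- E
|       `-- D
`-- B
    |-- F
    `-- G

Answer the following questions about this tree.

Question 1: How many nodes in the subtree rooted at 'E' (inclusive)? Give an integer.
Subtree rooted at E contains: D, E
Count = 2

Answer: 2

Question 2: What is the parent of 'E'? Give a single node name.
Answer: C

Derivation:
Scan adjacency: E appears as child of C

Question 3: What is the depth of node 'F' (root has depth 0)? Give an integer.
Answer: 2

Derivation:
Path from root to F: A -> B -> F
Depth = number of edges = 2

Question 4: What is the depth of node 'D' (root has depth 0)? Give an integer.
Answer: 3

Derivation:
Path from root to D: A -> C -> E -> D
Depth = number of edges = 3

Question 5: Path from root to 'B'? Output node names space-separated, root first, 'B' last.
Answer: A B

Derivation:
Walk down from root: A -> B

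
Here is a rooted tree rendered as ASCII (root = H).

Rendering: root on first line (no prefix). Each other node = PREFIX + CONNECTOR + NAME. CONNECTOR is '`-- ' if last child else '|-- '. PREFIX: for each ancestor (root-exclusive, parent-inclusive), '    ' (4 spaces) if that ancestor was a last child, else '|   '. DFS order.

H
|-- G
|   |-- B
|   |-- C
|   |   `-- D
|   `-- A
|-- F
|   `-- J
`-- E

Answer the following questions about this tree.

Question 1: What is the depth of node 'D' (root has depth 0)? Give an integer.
Answer: 3

Derivation:
Path from root to D: H -> G -> C -> D
Depth = number of edges = 3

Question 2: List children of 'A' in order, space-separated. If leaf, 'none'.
Answer: none

Derivation:
Node A's children (from adjacency): (leaf)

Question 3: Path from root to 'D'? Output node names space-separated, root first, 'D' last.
Answer: H G C D

Derivation:
Walk down from root: H -> G -> C -> D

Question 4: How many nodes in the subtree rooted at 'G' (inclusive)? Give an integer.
Subtree rooted at G contains: A, B, C, D, G
Count = 5

Answer: 5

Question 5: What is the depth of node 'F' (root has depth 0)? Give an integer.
Path from root to F: H -> F
Depth = number of edges = 1

Answer: 1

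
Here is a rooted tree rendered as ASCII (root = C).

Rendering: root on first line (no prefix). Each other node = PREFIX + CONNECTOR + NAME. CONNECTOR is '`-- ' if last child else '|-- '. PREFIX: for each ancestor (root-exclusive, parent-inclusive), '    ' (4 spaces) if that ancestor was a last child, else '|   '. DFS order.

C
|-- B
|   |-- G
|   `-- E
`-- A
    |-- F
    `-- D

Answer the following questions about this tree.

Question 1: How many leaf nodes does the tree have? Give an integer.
Answer: 4

Derivation:
Leaves (nodes with no children): D, E, F, G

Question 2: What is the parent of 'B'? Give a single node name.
Answer: C

Derivation:
Scan adjacency: B appears as child of C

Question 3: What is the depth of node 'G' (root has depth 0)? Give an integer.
Answer: 2

Derivation:
Path from root to G: C -> B -> G
Depth = number of edges = 2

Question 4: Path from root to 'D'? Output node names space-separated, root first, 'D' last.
Walk down from root: C -> A -> D

Answer: C A D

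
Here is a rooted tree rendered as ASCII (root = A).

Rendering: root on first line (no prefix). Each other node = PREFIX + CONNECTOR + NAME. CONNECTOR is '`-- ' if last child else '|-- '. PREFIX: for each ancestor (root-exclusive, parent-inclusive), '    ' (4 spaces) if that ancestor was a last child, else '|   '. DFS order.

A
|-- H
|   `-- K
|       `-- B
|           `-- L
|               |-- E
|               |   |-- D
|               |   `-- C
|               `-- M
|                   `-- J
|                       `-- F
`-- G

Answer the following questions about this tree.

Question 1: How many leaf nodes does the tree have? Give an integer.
Answer: 4

Derivation:
Leaves (nodes with no children): C, D, F, G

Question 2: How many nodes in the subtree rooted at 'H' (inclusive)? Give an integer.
Answer: 10

Derivation:
Subtree rooted at H contains: B, C, D, E, F, H, J, K, L, M
Count = 10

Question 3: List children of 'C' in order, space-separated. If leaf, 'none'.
Answer: none

Derivation:
Node C's children (from adjacency): (leaf)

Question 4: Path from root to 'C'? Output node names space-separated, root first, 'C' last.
Answer: A H K B L E C

Derivation:
Walk down from root: A -> H -> K -> B -> L -> E -> C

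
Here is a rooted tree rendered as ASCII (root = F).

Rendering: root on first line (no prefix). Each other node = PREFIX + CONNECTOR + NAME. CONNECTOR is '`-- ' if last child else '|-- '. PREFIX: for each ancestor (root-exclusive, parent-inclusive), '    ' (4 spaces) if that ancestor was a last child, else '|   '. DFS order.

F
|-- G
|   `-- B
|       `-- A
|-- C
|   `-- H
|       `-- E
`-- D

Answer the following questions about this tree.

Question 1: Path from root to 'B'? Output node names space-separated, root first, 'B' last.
Walk down from root: F -> G -> B

Answer: F G B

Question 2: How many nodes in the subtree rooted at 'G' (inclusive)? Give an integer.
Answer: 3

Derivation:
Subtree rooted at G contains: A, B, G
Count = 3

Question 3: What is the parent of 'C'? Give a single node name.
Scan adjacency: C appears as child of F

Answer: F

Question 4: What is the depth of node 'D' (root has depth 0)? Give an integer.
Path from root to D: F -> D
Depth = number of edges = 1

Answer: 1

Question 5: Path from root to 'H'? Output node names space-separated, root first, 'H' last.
Walk down from root: F -> C -> H

Answer: F C H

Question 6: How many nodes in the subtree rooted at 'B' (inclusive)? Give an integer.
Subtree rooted at B contains: A, B
Count = 2

Answer: 2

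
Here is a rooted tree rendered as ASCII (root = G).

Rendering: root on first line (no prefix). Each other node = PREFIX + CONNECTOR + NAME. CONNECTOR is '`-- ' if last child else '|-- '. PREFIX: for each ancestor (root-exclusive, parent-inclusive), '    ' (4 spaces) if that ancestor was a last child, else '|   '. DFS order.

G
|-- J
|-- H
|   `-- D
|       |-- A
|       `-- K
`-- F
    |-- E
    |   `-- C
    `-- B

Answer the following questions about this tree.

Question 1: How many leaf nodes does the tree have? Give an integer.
Leaves (nodes with no children): A, B, C, J, K

Answer: 5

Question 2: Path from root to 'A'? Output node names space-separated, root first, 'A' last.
Answer: G H D A

Derivation:
Walk down from root: G -> H -> D -> A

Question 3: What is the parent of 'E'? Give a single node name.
Scan adjacency: E appears as child of F

Answer: F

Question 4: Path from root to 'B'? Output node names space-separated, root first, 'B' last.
Walk down from root: G -> F -> B

Answer: G F B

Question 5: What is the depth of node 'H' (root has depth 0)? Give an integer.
Path from root to H: G -> H
Depth = number of edges = 1

Answer: 1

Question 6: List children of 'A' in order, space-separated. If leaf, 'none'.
Answer: none

Derivation:
Node A's children (from adjacency): (leaf)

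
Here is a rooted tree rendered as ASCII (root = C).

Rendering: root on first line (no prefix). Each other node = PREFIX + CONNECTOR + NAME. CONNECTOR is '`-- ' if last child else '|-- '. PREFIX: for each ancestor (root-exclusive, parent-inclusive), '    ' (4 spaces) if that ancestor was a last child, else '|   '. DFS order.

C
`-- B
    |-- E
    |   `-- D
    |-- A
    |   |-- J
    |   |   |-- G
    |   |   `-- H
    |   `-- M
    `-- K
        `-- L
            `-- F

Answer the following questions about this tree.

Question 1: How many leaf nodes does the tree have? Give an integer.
Leaves (nodes with no children): D, F, G, H, M

Answer: 5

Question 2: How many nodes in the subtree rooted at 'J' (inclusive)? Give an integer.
Subtree rooted at J contains: G, H, J
Count = 3

Answer: 3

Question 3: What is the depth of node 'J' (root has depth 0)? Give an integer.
Path from root to J: C -> B -> A -> J
Depth = number of edges = 3

Answer: 3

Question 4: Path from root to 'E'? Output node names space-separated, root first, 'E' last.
Walk down from root: C -> B -> E

Answer: C B E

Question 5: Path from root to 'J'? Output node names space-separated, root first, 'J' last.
Walk down from root: C -> B -> A -> J

Answer: C B A J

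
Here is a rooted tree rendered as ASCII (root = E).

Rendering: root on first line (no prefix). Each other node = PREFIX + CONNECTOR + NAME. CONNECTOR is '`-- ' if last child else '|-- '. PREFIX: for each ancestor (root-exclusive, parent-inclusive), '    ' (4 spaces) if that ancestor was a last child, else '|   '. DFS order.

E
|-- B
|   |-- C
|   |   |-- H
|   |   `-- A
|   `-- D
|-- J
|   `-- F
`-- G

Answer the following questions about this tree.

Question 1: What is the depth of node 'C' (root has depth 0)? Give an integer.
Answer: 2

Derivation:
Path from root to C: E -> B -> C
Depth = number of edges = 2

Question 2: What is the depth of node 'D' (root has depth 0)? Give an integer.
Path from root to D: E -> B -> D
Depth = number of edges = 2

Answer: 2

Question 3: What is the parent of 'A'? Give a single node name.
Scan adjacency: A appears as child of C

Answer: C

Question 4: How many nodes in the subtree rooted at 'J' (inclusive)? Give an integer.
Subtree rooted at J contains: F, J
Count = 2

Answer: 2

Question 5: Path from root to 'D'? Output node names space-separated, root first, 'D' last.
Walk down from root: E -> B -> D

Answer: E B D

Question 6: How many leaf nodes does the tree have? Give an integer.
Leaves (nodes with no children): A, D, F, G, H

Answer: 5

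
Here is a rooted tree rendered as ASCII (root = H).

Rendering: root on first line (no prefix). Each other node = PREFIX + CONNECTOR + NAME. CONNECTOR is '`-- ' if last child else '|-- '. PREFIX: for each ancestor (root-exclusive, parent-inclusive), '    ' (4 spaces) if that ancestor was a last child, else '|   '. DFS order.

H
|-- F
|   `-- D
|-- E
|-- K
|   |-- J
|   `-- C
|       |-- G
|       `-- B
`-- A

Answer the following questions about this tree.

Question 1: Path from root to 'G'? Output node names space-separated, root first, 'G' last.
Walk down from root: H -> K -> C -> G

Answer: H K C G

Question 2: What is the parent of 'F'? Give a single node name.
Scan adjacency: F appears as child of H

Answer: H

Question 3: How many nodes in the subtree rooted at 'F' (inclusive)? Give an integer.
Answer: 2

Derivation:
Subtree rooted at F contains: D, F
Count = 2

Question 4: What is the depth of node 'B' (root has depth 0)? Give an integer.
Path from root to B: H -> K -> C -> B
Depth = number of edges = 3

Answer: 3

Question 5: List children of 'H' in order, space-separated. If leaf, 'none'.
Node H's children (from adjacency): F, E, K, A

Answer: F E K A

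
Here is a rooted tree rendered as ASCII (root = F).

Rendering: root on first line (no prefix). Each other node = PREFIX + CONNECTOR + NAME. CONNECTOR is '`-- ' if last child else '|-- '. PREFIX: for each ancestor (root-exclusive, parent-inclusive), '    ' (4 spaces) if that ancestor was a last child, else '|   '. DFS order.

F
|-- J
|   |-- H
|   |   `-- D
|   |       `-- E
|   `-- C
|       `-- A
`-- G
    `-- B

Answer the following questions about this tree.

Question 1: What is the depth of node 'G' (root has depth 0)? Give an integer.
Path from root to G: F -> G
Depth = number of edges = 1

Answer: 1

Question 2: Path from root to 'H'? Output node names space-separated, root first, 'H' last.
Answer: F J H

Derivation:
Walk down from root: F -> J -> H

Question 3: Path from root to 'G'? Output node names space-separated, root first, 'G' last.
Walk down from root: F -> G

Answer: F G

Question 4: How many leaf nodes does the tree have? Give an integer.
Leaves (nodes with no children): A, B, E

Answer: 3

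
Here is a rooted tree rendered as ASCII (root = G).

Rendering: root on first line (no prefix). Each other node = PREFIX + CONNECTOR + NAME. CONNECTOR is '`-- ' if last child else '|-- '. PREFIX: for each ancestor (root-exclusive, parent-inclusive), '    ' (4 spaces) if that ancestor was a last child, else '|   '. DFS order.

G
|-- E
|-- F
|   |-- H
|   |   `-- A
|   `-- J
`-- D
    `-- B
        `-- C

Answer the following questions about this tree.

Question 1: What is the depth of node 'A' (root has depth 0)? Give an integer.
Path from root to A: G -> F -> H -> A
Depth = number of edges = 3

Answer: 3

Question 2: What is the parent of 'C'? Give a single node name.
Scan adjacency: C appears as child of B

Answer: B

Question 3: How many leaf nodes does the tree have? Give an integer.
Answer: 4

Derivation:
Leaves (nodes with no children): A, C, E, J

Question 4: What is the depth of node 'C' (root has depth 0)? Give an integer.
Path from root to C: G -> D -> B -> C
Depth = number of edges = 3

Answer: 3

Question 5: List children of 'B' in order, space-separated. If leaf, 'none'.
Node B's children (from adjacency): C

Answer: C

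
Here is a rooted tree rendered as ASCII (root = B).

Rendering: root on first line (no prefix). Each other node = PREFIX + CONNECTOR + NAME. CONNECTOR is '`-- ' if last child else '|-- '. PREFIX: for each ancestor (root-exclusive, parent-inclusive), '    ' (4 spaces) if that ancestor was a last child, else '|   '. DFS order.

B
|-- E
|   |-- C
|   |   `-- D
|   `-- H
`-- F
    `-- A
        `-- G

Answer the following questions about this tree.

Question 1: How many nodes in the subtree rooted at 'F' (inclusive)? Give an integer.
Answer: 3

Derivation:
Subtree rooted at F contains: A, F, G
Count = 3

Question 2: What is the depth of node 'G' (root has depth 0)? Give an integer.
Path from root to G: B -> F -> A -> G
Depth = number of edges = 3

Answer: 3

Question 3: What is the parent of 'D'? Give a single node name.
Answer: C

Derivation:
Scan adjacency: D appears as child of C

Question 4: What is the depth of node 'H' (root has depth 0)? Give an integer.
Path from root to H: B -> E -> H
Depth = number of edges = 2

Answer: 2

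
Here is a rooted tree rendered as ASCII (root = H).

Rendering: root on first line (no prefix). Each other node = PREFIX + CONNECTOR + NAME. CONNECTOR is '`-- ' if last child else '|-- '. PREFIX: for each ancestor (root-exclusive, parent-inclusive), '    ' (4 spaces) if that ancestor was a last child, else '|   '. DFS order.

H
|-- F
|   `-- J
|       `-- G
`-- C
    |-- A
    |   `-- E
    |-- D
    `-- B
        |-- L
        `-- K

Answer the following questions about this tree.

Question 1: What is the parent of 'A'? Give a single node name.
Scan adjacency: A appears as child of C

Answer: C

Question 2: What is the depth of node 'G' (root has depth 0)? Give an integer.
Path from root to G: H -> F -> J -> G
Depth = number of edges = 3

Answer: 3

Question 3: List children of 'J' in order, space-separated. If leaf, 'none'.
Answer: G

Derivation:
Node J's children (from adjacency): G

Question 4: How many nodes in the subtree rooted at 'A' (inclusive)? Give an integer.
Answer: 2

Derivation:
Subtree rooted at A contains: A, E
Count = 2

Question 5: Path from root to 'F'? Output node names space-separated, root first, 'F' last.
Answer: H F

Derivation:
Walk down from root: H -> F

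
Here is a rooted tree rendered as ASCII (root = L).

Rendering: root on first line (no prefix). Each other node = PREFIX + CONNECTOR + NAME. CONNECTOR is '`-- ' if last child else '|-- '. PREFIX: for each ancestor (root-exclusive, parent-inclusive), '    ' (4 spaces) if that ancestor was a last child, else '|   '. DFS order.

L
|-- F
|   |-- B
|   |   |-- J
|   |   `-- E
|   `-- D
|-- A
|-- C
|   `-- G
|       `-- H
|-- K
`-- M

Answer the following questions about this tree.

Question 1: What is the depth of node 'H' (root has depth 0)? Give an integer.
Answer: 3

Derivation:
Path from root to H: L -> C -> G -> H
Depth = number of edges = 3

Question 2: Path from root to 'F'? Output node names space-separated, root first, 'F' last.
Walk down from root: L -> F

Answer: L F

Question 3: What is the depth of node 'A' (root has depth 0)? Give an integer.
Answer: 1

Derivation:
Path from root to A: L -> A
Depth = number of edges = 1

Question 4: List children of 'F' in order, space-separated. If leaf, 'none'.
Answer: B D

Derivation:
Node F's children (from adjacency): B, D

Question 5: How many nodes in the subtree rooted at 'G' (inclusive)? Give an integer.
Answer: 2

Derivation:
Subtree rooted at G contains: G, H
Count = 2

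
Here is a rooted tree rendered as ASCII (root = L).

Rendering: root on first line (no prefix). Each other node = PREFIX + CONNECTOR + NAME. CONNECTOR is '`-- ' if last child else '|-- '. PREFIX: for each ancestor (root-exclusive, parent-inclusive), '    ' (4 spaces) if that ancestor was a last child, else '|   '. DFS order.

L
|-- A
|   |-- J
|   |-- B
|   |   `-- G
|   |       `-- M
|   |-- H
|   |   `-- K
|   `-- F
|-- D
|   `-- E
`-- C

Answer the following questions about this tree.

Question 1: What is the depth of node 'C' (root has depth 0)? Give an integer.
Answer: 1

Derivation:
Path from root to C: L -> C
Depth = number of edges = 1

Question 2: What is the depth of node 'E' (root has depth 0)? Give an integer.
Answer: 2

Derivation:
Path from root to E: L -> D -> E
Depth = number of edges = 2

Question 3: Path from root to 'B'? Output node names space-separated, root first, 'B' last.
Answer: L A B

Derivation:
Walk down from root: L -> A -> B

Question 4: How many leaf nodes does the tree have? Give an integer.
Answer: 6

Derivation:
Leaves (nodes with no children): C, E, F, J, K, M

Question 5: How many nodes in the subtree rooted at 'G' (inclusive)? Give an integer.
Subtree rooted at G contains: G, M
Count = 2

Answer: 2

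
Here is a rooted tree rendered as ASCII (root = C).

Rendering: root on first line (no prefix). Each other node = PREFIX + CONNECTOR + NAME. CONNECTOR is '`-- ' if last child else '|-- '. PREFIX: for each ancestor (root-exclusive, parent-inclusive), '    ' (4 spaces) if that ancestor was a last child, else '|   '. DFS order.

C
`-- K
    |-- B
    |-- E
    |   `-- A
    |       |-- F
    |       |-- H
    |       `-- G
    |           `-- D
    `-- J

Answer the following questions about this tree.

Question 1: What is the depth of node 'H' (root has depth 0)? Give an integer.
Answer: 4

Derivation:
Path from root to H: C -> K -> E -> A -> H
Depth = number of edges = 4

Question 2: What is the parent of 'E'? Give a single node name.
Answer: K

Derivation:
Scan adjacency: E appears as child of K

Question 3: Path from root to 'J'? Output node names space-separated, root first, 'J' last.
Walk down from root: C -> K -> J

Answer: C K J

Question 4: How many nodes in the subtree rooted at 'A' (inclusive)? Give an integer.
Subtree rooted at A contains: A, D, F, G, H
Count = 5

Answer: 5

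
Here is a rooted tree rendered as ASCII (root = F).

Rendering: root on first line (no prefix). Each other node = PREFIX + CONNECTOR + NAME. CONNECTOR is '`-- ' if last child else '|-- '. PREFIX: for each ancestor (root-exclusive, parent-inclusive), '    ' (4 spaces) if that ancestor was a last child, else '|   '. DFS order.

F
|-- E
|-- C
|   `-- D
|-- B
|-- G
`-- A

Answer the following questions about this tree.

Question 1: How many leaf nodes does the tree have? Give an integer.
Answer: 5

Derivation:
Leaves (nodes with no children): A, B, D, E, G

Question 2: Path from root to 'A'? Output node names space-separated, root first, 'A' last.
Answer: F A

Derivation:
Walk down from root: F -> A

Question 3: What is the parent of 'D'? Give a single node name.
Scan adjacency: D appears as child of C

Answer: C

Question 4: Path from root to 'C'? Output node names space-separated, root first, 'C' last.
Answer: F C

Derivation:
Walk down from root: F -> C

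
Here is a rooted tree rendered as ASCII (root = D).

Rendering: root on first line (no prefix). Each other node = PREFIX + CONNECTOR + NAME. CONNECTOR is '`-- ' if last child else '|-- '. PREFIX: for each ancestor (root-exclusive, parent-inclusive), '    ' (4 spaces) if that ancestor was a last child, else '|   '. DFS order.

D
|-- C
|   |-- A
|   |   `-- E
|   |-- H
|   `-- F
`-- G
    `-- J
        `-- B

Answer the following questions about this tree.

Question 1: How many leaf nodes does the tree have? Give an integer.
Answer: 4

Derivation:
Leaves (nodes with no children): B, E, F, H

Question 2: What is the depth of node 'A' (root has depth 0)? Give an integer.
Answer: 2

Derivation:
Path from root to A: D -> C -> A
Depth = number of edges = 2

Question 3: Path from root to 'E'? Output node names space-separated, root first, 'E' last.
Walk down from root: D -> C -> A -> E

Answer: D C A E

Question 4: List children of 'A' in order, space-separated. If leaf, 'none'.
Answer: E

Derivation:
Node A's children (from adjacency): E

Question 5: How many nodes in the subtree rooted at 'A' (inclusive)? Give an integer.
Subtree rooted at A contains: A, E
Count = 2

Answer: 2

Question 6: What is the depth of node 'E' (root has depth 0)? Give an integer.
Answer: 3

Derivation:
Path from root to E: D -> C -> A -> E
Depth = number of edges = 3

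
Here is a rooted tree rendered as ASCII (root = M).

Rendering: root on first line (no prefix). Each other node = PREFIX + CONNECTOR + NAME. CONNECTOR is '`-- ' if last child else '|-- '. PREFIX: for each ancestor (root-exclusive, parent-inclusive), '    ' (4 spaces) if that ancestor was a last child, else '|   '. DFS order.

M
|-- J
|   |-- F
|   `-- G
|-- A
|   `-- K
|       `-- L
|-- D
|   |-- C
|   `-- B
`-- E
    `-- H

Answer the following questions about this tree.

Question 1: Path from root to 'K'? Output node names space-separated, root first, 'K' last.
Walk down from root: M -> A -> K

Answer: M A K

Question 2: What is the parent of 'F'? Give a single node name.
Answer: J

Derivation:
Scan adjacency: F appears as child of J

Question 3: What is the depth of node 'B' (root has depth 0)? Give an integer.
Path from root to B: M -> D -> B
Depth = number of edges = 2

Answer: 2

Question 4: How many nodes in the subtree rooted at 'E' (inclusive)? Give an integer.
Answer: 2

Derivation:
Subtree rooted at E contains: E, H
Count = 2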